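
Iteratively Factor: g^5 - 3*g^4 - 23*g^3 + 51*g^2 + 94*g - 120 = (g - 5)*(g^4 + 2*g^3 - 13*g^2 - 14*g + 24) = (g - 5)*(g - 1)*(g^3 + 3*g^2 - 10*g - 24) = (g - 5)*(g - 1)*(g + 4)*(g^2 - g - 6) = (g - 5)*(g - 1)*(g + 2)*(g + 4)*(g - 3)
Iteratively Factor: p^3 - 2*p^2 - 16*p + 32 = (p + 4)*(p^2 - 6*p + 8) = (p - 4)*(p + 4)*(p - 2)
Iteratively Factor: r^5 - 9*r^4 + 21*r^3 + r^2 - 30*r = (r)*(r^4 - 9*r^3 + 21*r^2 + r - 30) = r*(r - 3)*(r^3 - 6*r^2 + 3*r + 10) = r*(r - 3)*(r + 1)*(r^2 - 7*r + 10) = r*(r - 5)*(r - 3)*(r + 1)*(r - 2)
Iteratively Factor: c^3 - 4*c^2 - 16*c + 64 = (c + 4)*(c^2 - 8*c + 16) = (c - 4)*(c + 4)*(c - 4)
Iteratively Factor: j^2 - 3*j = (j)*(j - 3)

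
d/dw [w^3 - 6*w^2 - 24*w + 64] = 3*w^2 - 12*w - 24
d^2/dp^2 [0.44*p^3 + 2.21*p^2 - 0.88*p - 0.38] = 2.64*p + 4.42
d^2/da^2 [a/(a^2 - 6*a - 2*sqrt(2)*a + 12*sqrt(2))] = 2*(4*a*(-a + sqrt(2) + 3)^2 + (-3*a + 2*sqrt(2) + 6)*(a^2 - 6*a - 2*sqrt(2)*a + 12*sqrt(2)))/(a^2 - 6*a - 2*sqrt(2)*a + 12*sqrt(2))^3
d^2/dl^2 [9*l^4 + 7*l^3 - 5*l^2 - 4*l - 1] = 108*l^2 + 42*l - 10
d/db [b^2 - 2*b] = 2*b - 2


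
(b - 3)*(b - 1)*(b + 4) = b^3 - 13*b + 12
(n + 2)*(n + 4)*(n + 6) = n^3 + 12*n^2 + 44*n + 48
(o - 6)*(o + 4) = o^2 - 2*o - 24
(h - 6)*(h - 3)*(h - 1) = h^3 - 10*h^2 + 27*h - 18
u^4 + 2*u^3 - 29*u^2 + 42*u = u*(u - 3)*(u - 2)*(u + 7)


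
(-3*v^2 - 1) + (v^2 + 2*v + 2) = -2*v^2 + 2*v + 1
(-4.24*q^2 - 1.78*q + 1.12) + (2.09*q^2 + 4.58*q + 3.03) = -2.15*q^2 + 2.8*q + 4.15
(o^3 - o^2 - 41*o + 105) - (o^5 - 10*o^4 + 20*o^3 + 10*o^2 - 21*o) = -o^5 + 10*o^4 - 19*o^3 - 11*o^2 - 20*o + 105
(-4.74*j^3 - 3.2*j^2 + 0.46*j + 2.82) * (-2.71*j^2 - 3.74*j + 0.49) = 12.8454*j^5 + 26.3996*j^4 + 8.3988*j^3 - 10.9306*j^2 - 10.3214*j + 1.3818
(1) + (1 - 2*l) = 2 - 2*l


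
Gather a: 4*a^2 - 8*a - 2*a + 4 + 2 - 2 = 4*a^2 - 10*a + 4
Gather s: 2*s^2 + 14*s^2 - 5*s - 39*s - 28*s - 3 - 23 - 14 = 16*s^2 - 72*s - 40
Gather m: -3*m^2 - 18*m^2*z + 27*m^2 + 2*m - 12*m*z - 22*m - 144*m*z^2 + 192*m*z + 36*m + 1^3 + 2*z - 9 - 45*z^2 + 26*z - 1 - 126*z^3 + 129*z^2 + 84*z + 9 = m^2*(24 - 18*z) + m*(-144*z^2 + 180*z + 16) - 126*z^3 + 84*z^2 + 112*z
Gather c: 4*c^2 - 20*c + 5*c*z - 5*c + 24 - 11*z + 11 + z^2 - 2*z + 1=4*c^2 + c*(5*z - 25) + z^2 - 13*z + 36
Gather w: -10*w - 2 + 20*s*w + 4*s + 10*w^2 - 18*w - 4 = 4*s + 10*w^2 + w*(20*s - 28) - 6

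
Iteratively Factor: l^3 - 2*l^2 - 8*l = (l - 4)*(l^2 + 2*l) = (l - 4)*(l + 2)*(l)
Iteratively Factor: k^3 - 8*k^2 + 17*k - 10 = (k - 1)*(k^2 - 7*k + 10) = (k - 2)*(k - 1)*(k - 5)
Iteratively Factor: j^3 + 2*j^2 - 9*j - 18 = (j + 2)*(j^2 - 9) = (j + 2)*(j + 3)*(j - 3)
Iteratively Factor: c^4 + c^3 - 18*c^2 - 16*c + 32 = (c + 4)*(c^3 - 3*c^2 - 6*c + 8) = (c + 2)*(c + 4)*(c^2 - 5*c + 4) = (c - 1)*(c + 2)*(c + 4)*(c - 4)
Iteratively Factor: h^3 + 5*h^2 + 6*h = (h + 3)*(h^2 + 2*h) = (h + 2)*(h + 3)*(h)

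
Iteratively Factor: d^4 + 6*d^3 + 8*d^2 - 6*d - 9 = (d + 1)*(d^3 + 5*d^2 + 3*d - 9) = (d - 1)*(d + 1)*(d^2 + 6*d + 9) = (d - 1)*(d + 1)*(d + 3)*(d + 3)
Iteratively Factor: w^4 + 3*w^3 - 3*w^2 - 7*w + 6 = (w + 2)*(w^3 + w^2 - 5*w + 3) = (w - 1)*(w + 2)*(w^2 + 2*w - 3) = (w - 1)^2*(w + 2)*(w + 3)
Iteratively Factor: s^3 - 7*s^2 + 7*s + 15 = (s - 5)*(s^2 - 2*s - 3) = (s - 5)*(s - 3)*(s + 1)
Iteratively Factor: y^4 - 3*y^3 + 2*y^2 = (y)*(y^3 - 3*y^2 + 2*y) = y^2*(y^2 - 3*y + 2) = y^2*(y - 2)*(y - 1)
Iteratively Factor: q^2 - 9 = (q - 3)*(q + 3)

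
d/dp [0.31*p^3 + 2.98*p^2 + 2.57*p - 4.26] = 0.93*p^2 + 5.96*p + 2.57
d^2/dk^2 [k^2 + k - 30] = 2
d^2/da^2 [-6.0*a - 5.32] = 0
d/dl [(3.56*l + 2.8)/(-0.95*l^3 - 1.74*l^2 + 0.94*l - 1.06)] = (6.764*l^3 + 14.1744*l^2 + 9.744*l - 6.4056)/(0.9025*l^6 + 3.306*l^5 + 1.2416*l^4 - 1.2572*l^3 + 4.5724*l^2 - 1.9928*l + 1.1236)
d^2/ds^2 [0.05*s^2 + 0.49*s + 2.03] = 0.100000000000000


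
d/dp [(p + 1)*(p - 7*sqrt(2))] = 2*p - 7*sqrt(2) + 1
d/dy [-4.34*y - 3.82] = -4.34000000000000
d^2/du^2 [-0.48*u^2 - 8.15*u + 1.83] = -0.960000000000000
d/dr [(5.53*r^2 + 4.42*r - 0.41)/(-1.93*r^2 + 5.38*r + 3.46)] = (38.282*r^2 + 36.685*r + 17.499)/(3.7249*r^4 - 20.7668*r^3 + 15.5888*r^2 + 37.2296*r + 11.9716)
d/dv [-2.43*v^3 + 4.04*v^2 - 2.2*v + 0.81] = -7.29*v^2 + 8.08*v - 2.2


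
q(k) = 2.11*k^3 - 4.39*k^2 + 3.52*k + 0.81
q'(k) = 6.33*k^2 - 8.78*k + 3.52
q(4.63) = 132.42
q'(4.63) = 98.56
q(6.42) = 400.79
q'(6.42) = 208.05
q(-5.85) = -592.44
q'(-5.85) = 271.51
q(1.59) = 3.79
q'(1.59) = 5.56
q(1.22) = 2.40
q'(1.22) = 2.23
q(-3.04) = -109.74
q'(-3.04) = 88.71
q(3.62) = 56.12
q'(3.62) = 54.69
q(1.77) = 4.99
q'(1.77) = 7.81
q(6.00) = 319.65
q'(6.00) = 178.72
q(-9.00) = -1924.65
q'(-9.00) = 595.27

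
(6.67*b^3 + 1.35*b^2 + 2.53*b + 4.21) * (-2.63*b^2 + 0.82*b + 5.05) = -17.5421*b^5 + 1.9189*b^4 + 28.1366*b^3 - 2.1802*b^2 + 16.2287*b + 21.2605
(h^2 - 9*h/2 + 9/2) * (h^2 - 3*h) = h^4 - 15*h^3/2 + 18*h^2 - 27*h/2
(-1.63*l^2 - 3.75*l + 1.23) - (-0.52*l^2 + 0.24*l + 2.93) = -1.11*l^2 - 3.99*l - 1.7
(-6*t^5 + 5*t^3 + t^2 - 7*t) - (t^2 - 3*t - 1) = -6*t^5 + 5*t^3 - 4*t + 1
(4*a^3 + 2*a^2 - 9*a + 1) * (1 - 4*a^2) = -16*a^5 - 8*a^4 + 40*a^3 - 2*a^2 - 9*a + 1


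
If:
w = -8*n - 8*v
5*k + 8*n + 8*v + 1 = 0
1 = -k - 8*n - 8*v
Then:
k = 0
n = -v - 1/8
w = 1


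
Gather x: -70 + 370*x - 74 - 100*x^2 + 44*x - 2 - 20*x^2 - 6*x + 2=-120*x^2 + 408*x - 144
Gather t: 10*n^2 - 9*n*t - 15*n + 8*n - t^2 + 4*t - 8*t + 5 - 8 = 10*n^2 - 7*n - t^2 + t*(-9*n - 4) - 3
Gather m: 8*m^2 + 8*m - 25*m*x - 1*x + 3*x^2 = 8*m^2 + m*(8 - 25*x) + 3*x^2 - x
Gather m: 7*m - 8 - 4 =7*m - 12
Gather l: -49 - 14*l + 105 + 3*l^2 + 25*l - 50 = 3*l^2 + 11*l + 6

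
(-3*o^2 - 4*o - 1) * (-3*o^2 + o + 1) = 9*o^4 + 9*o^3 - 4*o^2 - 5*o - 1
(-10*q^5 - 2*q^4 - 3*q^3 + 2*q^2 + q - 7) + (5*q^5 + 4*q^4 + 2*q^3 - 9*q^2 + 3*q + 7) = -5*q^5 + 2*q^4 - q^3 - 7*q^2 + 4*q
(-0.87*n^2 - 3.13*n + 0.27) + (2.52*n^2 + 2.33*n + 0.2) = 1.65*n^2 - 0.8*n + 0.47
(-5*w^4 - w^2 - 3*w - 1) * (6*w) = -30*w^5 - 6*w^3 - 18*w^2 - 6*w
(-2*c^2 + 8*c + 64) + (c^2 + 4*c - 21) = -c^2 + 12*c + 43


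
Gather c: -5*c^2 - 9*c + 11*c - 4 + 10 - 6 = -5*c^2 + 2*c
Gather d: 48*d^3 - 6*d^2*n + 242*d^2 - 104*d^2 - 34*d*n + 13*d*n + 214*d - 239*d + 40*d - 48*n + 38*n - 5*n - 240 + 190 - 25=48*d^3 + d^2*(138 - 6*n) + d*(15 - 21*n) - 15*n - 75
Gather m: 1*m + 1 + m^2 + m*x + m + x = m^2 + m*(x + 2) + x + 1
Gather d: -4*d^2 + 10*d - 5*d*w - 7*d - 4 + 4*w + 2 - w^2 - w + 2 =-4*d^2 + d*(3 - 5*w) - w^2 + 3*w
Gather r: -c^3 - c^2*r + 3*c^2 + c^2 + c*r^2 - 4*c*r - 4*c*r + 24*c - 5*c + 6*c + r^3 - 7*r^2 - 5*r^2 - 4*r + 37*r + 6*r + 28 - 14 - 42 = -c^3 + 4*c^2 + 25*c + r^3 + r^2*(c - 12) + r*(-c^2 - 8*c + 39) - 28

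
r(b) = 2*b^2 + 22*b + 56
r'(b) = 4*b + 22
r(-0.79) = 39.87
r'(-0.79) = 18.84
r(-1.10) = 34.22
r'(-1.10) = 17.60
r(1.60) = 96.32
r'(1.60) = 28.40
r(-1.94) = 20.85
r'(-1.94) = 14.24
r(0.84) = 75.89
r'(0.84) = 25.36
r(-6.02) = -3.96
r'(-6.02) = -2.08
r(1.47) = 92.66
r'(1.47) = 27.88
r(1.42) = 91.27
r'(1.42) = 27.68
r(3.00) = 140.00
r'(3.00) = 34.00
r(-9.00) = 20.00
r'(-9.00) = -14.00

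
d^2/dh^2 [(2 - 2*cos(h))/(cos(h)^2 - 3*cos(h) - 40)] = 2*(-9*sin(h)^4*cos(h) + sin(h)^4 - 285*sin(h)^2 - 6587*cos(h)/4 - 255*cos(3*h)/4 + cos(5*h)/2 - 54)/(sin(h)^2 + 3*cos(h) + 39)^3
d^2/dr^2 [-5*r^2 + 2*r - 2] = -10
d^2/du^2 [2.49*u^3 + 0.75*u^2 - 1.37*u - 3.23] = 14.94*u + 1.5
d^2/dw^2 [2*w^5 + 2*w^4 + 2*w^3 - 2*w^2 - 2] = 40*w^3 + 24*w^2 + 12*w - 4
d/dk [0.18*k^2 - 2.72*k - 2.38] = 0.36*k - 2.72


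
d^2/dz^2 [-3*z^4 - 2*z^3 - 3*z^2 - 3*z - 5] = -36*z^2 - 12*z - 6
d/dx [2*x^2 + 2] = 4*x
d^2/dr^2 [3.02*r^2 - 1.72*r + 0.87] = 6.04000000000000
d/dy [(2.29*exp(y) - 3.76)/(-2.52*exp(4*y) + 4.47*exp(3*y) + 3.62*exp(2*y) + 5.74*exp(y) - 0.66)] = (17.3124*exp(4*y) - 58.3734*exp(3*y) + 42.1318*exp(2*y) + 27.2224*exp(y) + 20.071)*exp(y)/(6.3504*exp(8*y) - 22.5288*exp(7*y) + 1.7361*exp(6*y) + 3.4332*exp(5*y) + 67.7464*exp(4*y) + 35.6572*exp(3*y) + 28.1692*exp(2*y) - 7.5768*exp(y) + 0.4356)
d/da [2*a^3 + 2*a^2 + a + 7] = 6*a^2 + 4*a + 1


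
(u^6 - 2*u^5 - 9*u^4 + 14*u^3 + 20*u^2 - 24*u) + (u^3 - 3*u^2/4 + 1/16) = u^6 - 2*u^5 - 9*u^4 + 15*u^3 + 77*u^2/4 - 24*u + 1/16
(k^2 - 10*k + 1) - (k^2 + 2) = -10*k - 1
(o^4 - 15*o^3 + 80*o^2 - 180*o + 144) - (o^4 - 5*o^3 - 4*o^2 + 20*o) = -10*o^3 + 84*o^2 - 200*o + 144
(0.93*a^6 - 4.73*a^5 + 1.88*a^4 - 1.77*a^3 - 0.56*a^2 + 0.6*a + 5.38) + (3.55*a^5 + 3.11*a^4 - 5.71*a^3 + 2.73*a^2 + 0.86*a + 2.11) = 0.93*a^6 - 1.18*a^5 + 4.99*a^4 - 7.48*a^3 + 2.17*a^2 + 1.46*a + 7.49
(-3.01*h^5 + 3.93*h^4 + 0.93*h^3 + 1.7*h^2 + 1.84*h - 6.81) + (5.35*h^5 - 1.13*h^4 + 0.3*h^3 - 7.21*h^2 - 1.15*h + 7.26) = 2.34*h^5 + 2.8*h^4 + 1.23*h^3 - 5.51*h^2 + 0.69*h + 0.45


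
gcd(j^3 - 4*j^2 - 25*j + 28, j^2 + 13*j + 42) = 1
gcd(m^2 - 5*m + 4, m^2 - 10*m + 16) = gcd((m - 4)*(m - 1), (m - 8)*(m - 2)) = 1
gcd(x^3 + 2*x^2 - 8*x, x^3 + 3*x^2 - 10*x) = x^2 - 2*x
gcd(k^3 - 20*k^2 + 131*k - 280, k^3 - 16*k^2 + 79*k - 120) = k^2 - 13*k + 40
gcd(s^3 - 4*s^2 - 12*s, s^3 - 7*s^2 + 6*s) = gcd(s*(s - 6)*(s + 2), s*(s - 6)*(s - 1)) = s^2 - 6*s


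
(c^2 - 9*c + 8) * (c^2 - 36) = c^4 - 9*c^3 - 28*c^2 + 324*c - 288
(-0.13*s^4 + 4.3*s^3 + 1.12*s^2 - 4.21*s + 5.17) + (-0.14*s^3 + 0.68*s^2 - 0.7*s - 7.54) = -0.13*s^4 + 4.16*s^3 + 1.8*s^2 - 4.91*s - 2.37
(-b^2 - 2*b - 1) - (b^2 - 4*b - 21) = -2*b^2 + 2*b + 20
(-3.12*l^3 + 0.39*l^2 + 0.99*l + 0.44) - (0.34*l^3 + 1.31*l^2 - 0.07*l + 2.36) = -3.46*l^3 - 0.92*l^2 + 1.06*l - 1.92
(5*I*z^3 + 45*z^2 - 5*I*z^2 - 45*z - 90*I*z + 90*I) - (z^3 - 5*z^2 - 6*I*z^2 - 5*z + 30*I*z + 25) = -z^3 + 5*I*z^3 + 50*z^2 + I*z^2 - 40*z - 120*I*z - 25 + 90*I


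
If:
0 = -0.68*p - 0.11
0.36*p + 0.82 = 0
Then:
No Solution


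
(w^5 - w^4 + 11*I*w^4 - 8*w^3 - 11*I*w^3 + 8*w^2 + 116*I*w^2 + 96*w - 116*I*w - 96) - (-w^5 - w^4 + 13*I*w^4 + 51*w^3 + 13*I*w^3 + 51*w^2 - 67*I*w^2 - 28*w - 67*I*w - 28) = 2*w^5 - 2*I*w^4 - 59*w^3 - 24*I*w^3 - 43*w^2 + 183*I*w^2 + 124*w - 49*I*w - 68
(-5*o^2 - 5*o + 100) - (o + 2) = -5*o^2 - 6*o + 98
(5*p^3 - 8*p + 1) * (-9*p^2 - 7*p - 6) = -45*p^5 - 35*p^4 + 42*p^3 + 47*p^2 + 41*p - 6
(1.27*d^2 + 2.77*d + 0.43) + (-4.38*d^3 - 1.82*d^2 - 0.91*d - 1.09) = -4.38*d^3 - 0.55*d^2 + 1.86*d - 0.66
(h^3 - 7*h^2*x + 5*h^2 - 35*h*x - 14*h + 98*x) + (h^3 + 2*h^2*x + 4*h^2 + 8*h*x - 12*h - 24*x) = 2*h^3 - 5*h^2*x + 9*h^2 - 27*h*x - 26*h + 74*x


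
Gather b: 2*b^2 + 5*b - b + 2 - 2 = 2*b^2 + 4*b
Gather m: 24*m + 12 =24*m + 12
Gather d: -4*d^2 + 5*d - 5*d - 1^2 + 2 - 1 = -4*d^2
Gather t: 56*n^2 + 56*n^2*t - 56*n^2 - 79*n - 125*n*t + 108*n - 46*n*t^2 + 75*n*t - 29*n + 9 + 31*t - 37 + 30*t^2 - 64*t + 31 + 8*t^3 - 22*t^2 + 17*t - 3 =8*t^3 + t^2*(8 - 46*n) + t*(56*n^2 - 50*n - 16)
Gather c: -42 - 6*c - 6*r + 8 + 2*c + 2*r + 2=-4*c - 4*r - 32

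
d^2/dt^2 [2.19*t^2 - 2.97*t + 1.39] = 4.38000000000000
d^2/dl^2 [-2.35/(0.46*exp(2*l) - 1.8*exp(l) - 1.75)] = (2.35*(0.92*exp(l) - 1.8)*(1.84*exp(l) - 3.6)*exp(l) + (4.324*exp(l) - 4.23)*(-0.46*exp(2*l) + 1.8*exp(l) + 1.75))*exp(l)/(-0.46*exp(2*l) + 1.8*exp(l) + 1.75)^3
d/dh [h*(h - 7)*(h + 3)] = 3*h^2 - 8*h - 21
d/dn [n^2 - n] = 2*n - 1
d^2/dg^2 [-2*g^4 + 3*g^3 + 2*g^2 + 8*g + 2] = -24*g^2 + 18*g + 4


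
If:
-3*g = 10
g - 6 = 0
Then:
No Solution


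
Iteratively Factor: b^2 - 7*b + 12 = (b - 3)*(b - 4)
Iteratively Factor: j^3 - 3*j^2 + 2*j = (j - 2)*(j^2 - j) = (j - 2)*(j - 1)*(j)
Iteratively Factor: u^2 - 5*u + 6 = (u - 2)*(u - 3)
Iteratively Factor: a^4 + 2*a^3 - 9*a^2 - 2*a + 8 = (a + 1)*(a^3 + a^2 - 10*a + 8) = (a + 1)*(a + 4)*(a^2 - 3*a + 2) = (a - 2)*(a + 1)*(a + 4)*(a - 1)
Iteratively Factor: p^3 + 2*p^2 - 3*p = (p)*(p^2 + 2*p - 3) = p*(p + 3)*(p - 1)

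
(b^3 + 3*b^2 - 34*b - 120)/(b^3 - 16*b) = (b^2 - b - 30)/(b*(b - 4))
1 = 1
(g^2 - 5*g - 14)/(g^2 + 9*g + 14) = (g - 7)/(g + 7)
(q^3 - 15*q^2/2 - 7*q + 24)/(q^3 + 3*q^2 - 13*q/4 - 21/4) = 2*(q^2 - 6*q - 16)/(2*q^2 + 9*q + 7)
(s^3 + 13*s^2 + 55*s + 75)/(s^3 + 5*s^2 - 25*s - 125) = (s + 3)/(s - 5)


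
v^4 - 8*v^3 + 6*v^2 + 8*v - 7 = (v - 7)*(v - 1)^2*(v + 1)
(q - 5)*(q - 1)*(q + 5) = q^3 - q^2 - 25*q + 25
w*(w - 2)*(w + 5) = w^3 + 3*w^2 - 10*w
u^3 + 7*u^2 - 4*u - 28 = (u - 2)*(u + 2)*(u + 7)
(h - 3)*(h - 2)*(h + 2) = h^3 - 3*h^2 - 4*h + 12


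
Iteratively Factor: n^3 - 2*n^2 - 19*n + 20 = (n - 1)*(n^2 - n - 20) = (n - 1)*(n + 4)*(n - 5)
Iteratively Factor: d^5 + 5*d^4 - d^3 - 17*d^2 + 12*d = (d)*(d^4 + 5*d^3 - d^2 - 17*d + 12) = d*(d - 1)*(d^3 + 6*d^2 + 5*d - 12) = d*(d - 1)*(d + 4)*(d^2 + 2*d - 3) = d*(d - 1)*(d + 3)*(d + 4)*(d - 1)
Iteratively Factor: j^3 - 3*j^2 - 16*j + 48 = (j + 4)*(j^2 - 7*j + 12) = (j - 3)*(j + 4)*(j - 4)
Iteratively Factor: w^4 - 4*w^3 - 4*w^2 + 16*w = (w - 4)*(w^3 - 4*w) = (w - 4)*(w + 2)*(w^2 - 2*w) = w*(w - 4)*(w + 2)*(w - 2)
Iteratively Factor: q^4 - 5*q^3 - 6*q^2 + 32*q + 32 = (q - 4)*(q^3 - q^2 - 10*q - 8) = (q - 4)^2*(q^2 + 3*q + 2) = (q - 4)^2*(q + 1)*(q + 2)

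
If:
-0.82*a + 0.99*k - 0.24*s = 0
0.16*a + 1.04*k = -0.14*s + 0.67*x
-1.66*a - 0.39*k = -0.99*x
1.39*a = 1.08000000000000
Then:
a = 0.78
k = 0.83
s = 0.76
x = 1.63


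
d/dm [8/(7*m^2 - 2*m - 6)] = 16*(1 - 7*m)/(-7*m^2 + 2*m + 6)^2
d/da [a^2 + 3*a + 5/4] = 2*a + 3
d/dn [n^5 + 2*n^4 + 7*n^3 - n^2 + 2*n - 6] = 5*n^4 + 8*n^3 + 21*n^2 - 2*n + 2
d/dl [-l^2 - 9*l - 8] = -2*l - 9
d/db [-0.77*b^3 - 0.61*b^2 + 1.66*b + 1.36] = -2.31*b^2 - 1.22*b + 1.66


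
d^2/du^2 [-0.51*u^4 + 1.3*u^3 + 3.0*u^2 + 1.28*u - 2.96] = -6.12*u^2 + 7.8*u + 6.0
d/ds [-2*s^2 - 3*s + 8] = -4*s - 3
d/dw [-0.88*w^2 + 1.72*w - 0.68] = 1.72 - 1.76*w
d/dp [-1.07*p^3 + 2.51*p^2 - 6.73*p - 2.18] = -3.21*p^2 + 5.02*p - 6.73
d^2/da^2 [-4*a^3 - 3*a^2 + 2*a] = -24*a - 6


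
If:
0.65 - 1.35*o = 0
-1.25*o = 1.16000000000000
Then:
No Solution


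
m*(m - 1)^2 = m^3 - 2*m^2 + m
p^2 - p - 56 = (p - 8)*(p + 7)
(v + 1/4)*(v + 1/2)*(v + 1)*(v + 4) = v^4 + 23*v^3/4 + 63*v^2/8 + 29*v/8 + 1/2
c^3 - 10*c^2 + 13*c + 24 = (c - 8)*(c - 3)*(c + 1)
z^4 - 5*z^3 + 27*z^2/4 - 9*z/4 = z*(z - 3)*(z - 3/2)*(z - 1/2)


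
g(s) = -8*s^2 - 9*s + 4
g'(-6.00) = 87.00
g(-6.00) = -230.00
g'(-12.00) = 183.00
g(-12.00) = -1040.00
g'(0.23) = -12.68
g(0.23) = 1.51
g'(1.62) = -34.92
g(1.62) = -31.58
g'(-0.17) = -6.28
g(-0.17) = 5.30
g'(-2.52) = 31.32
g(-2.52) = -24.12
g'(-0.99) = 6.84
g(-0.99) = 5.07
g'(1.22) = -28.52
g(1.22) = -18.89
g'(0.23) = -12.68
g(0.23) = 1.51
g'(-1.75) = 19.00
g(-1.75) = -4.75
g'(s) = -16*s - 9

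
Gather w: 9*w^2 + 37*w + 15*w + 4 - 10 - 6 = 9*w^2 + 52*w - 12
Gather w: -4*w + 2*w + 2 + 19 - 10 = 11 - 2*w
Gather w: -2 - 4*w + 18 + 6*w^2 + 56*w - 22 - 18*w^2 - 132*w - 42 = -12*w^2 - 80*w - 48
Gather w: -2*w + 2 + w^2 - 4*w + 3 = w^2 - 6*w + 5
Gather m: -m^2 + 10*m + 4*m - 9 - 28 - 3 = -m^2 + 14*m - 40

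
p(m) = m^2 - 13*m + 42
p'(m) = 2*m - 13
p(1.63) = 23.47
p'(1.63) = -9.74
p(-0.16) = 44.11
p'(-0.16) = -13.32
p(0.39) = 37.08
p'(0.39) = -12.22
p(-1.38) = 61.84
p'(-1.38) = -15.76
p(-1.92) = 70.65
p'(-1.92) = -16.84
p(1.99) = 20.09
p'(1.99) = -9.02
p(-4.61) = 123.18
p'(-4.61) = -22.22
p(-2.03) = 72.51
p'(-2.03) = -17.06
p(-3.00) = 90.00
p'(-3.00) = -19.00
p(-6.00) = 156.00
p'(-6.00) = -25.00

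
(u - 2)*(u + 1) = u^2 - u - 2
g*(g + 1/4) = g^2 + g/4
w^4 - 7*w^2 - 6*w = w*(w - 3)*(w + 1)*(w + 2)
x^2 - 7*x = x*(x - 7)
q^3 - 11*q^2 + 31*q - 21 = (q - 7)*(q - 3)*(q - 1)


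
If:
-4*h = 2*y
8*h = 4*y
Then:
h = 0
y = 0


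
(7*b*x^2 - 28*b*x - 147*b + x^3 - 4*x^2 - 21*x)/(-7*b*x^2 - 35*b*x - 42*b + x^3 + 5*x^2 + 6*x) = (7*b*x - 49*b + x^2 - 7*x)/(-7*b*x - 14*b + x^2 + 2*x)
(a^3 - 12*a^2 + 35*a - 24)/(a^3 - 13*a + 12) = (a - 8)/(a + 4)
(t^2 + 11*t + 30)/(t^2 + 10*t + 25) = (t + 6)/(t + 5)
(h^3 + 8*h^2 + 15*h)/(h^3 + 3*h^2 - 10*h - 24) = h*(h^2 + 8*h + 15)/(h^3 + 3*h^2 - 10*h - 24)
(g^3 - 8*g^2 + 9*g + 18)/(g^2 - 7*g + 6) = (g^2 - 2*g - 3)/(g - 1)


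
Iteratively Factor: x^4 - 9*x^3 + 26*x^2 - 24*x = (x)*(x^3 - 9*x^2 + 26*x - 24) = x*(x - 2)*(x^2 - 7*x + 12) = x*(x - 3)*(x - 2)*(x - 4)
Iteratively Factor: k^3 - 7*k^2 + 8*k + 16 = (k + 1)*(k^2 - 8*k + 16) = (k - 4)*(k + 1)*(k - 4)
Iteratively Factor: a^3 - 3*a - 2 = (a + 1)*(a^2 - a - 2) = (a + 1)^2*(a - 2)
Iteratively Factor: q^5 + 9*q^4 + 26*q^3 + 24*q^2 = (q + 4)*(q^4 + 5*q^3 + 6*q^2) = (q + 3)*(q + 4)*(q^3 + 2*q^2) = (q + 2)*(q + 3)*(q + 4)*(q^2) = q*(q + 2)*(q + 3)*(q + 4)*(q)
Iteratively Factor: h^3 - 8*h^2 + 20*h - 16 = (h - 2)*(h^2 - 6*h + 8) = (h - 4)*(h - 2)*(h - 2)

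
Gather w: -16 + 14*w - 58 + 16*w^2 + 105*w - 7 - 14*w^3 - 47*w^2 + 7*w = -14*w^3 - 31*w^2 + 126*w - 81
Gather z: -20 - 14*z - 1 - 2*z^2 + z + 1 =-2*z^2 - 13*z - 20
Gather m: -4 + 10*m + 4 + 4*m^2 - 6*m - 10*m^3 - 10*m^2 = -10*m^3 - 6*m^2 + 4*m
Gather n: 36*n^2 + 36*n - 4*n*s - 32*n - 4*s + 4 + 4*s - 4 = 36*n^2 + n*(4 - 4*s)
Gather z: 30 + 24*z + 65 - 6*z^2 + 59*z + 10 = -6*z^2 + 83*z + 105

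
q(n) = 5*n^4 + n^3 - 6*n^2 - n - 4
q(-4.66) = 2127.01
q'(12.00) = 34847.00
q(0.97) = -5.28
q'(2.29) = 227.43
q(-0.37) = -4.41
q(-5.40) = 3920.50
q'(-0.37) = 2.84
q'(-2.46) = -251.06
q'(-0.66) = 2.48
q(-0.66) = -5.29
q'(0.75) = 0.12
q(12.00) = 104528.00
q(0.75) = -6.12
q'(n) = 20*n^3 + 3*n^2 - 12*n - 1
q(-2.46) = 130.37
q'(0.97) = 8.44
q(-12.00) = 101096.00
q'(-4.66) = -1903.83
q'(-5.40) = -2998.00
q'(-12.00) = -33985.00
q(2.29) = 111.76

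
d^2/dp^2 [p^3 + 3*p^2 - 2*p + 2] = 6*p + 6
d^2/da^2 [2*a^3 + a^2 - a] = 12*a + 2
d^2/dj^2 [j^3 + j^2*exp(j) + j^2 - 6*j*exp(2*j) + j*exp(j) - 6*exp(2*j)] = j^2*exp(j) - 24*j*exp(2*j) + 5*j*exp(j) + 6*j - 48*exp(2*j) + 4*exp(j) + 2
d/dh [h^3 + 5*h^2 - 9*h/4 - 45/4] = 3*h^2 + 10*h - 9/4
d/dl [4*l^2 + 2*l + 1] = 8*l + 2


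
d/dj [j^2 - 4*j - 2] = 2*j - 4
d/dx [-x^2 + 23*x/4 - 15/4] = 23/4 - 2*x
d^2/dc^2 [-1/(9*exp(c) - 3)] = (-3*exp(c) - 1)*exp(c)/(3*exp(c) - 1)^3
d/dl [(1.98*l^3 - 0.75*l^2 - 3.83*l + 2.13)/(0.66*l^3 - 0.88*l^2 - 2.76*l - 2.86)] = (-1.2474*l^4 - 5.874*l^3 - 22.5062*l^2 + 8.0388*l + 16.8326)/(0.4356*l^6 - 1.1616*l^5 - 2.8688*l^4 + 1.0824*l^3 + 12.6512*l^2 + 15.7872*l + 8.1796)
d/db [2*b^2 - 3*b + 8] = 4*b - 3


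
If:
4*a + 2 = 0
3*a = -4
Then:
No Solution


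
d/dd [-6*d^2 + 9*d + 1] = 9 - 12*d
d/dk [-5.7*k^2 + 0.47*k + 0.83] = 0.47 - 11.4*k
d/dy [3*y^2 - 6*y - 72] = 6*y - 6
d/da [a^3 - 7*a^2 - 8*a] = 3*a^2 - 14*a - 8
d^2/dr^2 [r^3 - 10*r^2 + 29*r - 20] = 6*r - 20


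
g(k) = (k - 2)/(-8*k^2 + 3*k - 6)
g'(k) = (k - 2)*(16*k - 3)/(-8*k^2 + 3*k - 6)^2 + 1/(-8*k^2 + 3*k - 6)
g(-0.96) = 0.18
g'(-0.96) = 0.14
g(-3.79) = 0.04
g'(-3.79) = 0.01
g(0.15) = 0.32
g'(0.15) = -0.14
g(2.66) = -0.01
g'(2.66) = -0.01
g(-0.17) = 0.32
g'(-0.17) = 0.12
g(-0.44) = 0.28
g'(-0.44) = 0.20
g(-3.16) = 0.05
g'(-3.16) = 0.02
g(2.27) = -0.01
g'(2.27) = -0.02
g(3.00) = -0.01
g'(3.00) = -0.00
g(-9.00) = 0.02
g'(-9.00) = 0.00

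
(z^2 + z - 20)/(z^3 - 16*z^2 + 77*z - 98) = (z^2 + z - 20)/(z^3 - 16*z^2 + 77*z - 98)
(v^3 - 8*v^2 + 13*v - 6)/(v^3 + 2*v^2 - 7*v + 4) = (v - 6)/(v + 4)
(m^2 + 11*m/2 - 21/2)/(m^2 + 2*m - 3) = (2*m^2 + 11*m - 21)/(2*(m^2 + 2*m - 3))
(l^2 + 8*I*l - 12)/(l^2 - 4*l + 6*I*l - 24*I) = (l + 2*I)/(l - 4)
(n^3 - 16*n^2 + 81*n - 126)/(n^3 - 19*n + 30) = (n^2 - 13*n + 42)/(n^2 + 3*n - 10)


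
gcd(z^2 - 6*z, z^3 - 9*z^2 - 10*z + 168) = z - 6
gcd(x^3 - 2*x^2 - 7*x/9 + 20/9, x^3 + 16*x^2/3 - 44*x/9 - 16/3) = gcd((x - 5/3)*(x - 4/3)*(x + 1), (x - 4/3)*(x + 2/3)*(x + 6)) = x - 4/3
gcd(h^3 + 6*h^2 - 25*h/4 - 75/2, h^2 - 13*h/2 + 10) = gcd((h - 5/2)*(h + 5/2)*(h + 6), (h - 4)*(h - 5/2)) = h - 5/2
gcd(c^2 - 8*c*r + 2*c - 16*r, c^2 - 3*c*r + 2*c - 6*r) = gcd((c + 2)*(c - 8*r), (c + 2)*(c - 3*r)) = c + 2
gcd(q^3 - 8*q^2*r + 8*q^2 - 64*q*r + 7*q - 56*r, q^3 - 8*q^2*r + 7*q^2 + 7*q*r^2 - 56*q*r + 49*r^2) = q + 7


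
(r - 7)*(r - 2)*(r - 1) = r^3 - 10*r^2 + 23*r - 14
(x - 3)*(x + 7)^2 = x^3 + 11*x^2 + 7*x - 147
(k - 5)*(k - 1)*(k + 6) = k^3 - 31*k + 30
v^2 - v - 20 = (v - 5)*(v + 4)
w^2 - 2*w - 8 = (w - 4)*(w + 2)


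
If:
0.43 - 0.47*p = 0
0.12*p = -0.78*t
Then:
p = 0.91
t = -0.14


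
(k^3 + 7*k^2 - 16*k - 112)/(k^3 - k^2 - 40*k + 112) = (k + 4)/(k - 4)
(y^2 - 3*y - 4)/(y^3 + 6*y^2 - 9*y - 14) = (y - 4)/(y^2 + 5*y - 14)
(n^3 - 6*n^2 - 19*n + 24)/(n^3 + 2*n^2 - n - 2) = (n^2 - 5*n - 24)/(n^2 + 3*n + 2)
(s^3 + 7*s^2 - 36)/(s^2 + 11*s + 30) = (s^2 + s - 6)/(s + 5)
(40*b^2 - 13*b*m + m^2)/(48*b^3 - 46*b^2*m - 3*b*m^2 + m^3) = (5*b - m)/(6*b^2 - 5*b*m - m^2)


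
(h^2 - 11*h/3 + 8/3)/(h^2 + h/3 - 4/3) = (3*h - 8)/(3*h + 4)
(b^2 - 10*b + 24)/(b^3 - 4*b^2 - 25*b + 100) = (b - 6)/(b^2 - 25)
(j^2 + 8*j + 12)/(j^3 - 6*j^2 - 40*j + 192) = (j + 2)/(j^2 - 12*j + 32)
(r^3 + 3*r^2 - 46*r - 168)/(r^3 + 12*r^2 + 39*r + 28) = (r^2 - r - 42)/(r^2 + 8*r + 7)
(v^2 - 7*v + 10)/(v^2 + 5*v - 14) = (v - 5)/(v + 7)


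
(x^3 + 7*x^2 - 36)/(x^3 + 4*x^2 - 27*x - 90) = (x - 2)/(x - 5)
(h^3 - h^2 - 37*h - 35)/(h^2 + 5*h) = h - 6 - 7/h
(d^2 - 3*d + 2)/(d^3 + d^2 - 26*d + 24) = (d - 2)/(d^2 + 2*d - 24)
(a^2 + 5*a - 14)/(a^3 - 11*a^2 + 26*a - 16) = (a + 7)/(a^2 - 9*a + 8)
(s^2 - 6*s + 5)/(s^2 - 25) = (s - 1)/(s + 5)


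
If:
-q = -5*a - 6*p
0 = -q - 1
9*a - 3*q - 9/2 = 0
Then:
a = 1/6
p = -11/36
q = -1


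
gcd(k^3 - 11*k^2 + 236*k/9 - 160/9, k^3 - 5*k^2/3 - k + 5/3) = k - 5/3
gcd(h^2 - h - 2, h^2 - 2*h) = h - 2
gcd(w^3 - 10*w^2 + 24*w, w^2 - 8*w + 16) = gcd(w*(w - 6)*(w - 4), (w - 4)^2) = w - 4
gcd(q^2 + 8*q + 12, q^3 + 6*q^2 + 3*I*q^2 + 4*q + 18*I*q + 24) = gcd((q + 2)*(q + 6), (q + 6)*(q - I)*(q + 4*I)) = q + 6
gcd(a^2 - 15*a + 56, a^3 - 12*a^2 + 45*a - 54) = 1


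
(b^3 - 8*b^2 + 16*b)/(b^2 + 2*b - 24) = b*(b - 4)/(b + 6)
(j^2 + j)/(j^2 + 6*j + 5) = j/(j + 5)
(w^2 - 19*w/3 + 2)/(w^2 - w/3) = (w - 6)/w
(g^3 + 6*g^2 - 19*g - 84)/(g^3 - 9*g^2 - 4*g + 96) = (g + 7)/(g - 8)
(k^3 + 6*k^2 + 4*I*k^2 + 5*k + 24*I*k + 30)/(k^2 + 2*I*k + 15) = (k^2 + k*(6 - I) - 6*I)/(k - 3*I)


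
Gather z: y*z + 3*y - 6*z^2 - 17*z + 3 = 3*y - 6*z^2 + z*(y - 17) + 3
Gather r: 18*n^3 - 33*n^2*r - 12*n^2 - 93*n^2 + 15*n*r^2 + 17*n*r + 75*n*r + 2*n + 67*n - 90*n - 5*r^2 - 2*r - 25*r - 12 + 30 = 18*n^3 - 105*n^2 - 21*n + r^2*(15*n - 5) + r*(-33*n^2 + 92*n - 27) + 18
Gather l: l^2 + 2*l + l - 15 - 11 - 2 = l^2 + 3*l - 28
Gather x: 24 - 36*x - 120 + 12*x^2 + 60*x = 12*x^2 + 24*x - 96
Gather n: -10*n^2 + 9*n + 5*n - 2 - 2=-10*n^2 + 14*n - 4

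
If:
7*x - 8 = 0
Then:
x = 8/7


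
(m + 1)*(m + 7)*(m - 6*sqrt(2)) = m^3 - 6*sqrt(2)*m^2 + 8*m^2 - 48*sqrt(2)*m + 7*m - 42*sqrt(2)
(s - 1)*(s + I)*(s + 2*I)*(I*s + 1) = I*s^4 - 2*s^3 - I*s^3 + 2*s^2 + I*s^2 - 2*s - I*s + 2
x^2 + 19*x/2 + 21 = (x + 7/2)*(x + 6)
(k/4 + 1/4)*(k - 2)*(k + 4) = k^3/4 + 3*k^2/4 - 3*k/2 - 2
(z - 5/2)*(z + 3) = z^2 + z/2 - 15/2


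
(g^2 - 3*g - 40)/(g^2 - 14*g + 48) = (g + 5)/(g - 6)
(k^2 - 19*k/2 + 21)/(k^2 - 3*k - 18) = (k - 7/2)/(k + 3)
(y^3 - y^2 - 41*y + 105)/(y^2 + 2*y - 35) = y - 3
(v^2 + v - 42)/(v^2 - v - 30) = (v + 7)/(v + 5)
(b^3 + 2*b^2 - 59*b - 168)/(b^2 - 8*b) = b + 10 + 21/b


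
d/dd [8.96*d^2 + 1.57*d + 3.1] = 17.92*d + 1.57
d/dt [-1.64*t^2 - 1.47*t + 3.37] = -3.28*t - 1.47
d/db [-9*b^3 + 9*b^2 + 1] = 9*b*(2 - 3*b)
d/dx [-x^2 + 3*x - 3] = 3 - 2*x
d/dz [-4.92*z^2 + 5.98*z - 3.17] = 5.98 - 9.84*z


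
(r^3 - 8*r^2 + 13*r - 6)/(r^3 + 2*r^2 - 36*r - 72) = (r^2 - 2*r + 1)/(r^2 + 8*r + 12)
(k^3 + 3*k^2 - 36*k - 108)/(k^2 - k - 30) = (k^2 + 9*k + 18)/(k + 5)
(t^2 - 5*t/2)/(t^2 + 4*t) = (t - 5/2)/(t + 4)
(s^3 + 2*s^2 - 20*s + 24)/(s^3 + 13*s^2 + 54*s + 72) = (s^2 - 4*s + 4)/(s^2 + 7*s + 12)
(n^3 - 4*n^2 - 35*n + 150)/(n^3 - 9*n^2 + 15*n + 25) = (n + 6)/(n + 1)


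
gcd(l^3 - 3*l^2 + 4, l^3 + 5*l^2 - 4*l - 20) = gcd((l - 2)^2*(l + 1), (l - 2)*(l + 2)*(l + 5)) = l - 2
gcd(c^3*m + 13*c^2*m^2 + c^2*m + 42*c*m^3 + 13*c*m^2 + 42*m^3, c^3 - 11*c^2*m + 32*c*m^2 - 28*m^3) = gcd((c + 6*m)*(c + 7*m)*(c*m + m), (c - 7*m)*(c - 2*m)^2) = 1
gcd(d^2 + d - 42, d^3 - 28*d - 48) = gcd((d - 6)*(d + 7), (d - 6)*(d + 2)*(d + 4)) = d - 6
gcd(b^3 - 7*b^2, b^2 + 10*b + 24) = 1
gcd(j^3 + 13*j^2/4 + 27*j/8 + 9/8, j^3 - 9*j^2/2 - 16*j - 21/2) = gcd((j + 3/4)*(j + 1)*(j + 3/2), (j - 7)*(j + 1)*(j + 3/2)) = j^2 + 5*j/2 + 3/2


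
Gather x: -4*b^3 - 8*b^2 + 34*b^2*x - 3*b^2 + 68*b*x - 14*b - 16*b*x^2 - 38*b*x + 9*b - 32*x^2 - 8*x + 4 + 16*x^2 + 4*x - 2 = -4*b^3 - 11*b^2 - 5*b + x^2*(-16*b - 16) + x*(34*b^2 + 30*b - 4) + 2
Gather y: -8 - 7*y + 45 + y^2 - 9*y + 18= y^2 - 16*y + 55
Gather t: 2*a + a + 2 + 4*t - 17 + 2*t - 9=3*a + 6*t - 24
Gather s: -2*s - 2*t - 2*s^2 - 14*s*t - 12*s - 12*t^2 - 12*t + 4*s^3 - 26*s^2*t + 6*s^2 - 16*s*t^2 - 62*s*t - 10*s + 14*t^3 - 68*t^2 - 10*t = 4*s^3 + s^2*(4 - 26*t) + s*(-16*t^2 - 76*t - 24) + 14*t^3 - 80*t^2 - 24*t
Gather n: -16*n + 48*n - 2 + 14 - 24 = 32*n - 12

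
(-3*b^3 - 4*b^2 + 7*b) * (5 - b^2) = 3*b^5 + 4*b^4 - 22*b^3 - 20*b^2 + 35*b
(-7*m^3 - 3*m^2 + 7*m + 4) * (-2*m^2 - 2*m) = 14*m^5 + 20*m^4 - 8*m^3 - 22*m^2 - 8*m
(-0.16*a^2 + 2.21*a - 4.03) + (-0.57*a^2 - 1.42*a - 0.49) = -0.73*a^2 + 0.79*a - 4.52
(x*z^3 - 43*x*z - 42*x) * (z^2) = x*z^5 - 43*x*z^3 - 42*x*z^2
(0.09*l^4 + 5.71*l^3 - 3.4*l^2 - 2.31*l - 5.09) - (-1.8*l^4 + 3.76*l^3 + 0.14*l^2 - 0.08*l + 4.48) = 1.89*l^4 + 1.95*l^3 - 3.54*l^2 - 2.23*l - 9.57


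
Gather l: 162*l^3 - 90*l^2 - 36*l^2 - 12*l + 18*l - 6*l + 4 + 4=162*l^3 - 126*l^2 + 8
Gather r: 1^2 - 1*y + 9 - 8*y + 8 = 18 - 9*y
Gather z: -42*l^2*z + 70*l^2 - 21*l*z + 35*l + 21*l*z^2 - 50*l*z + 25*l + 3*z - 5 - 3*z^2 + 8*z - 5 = 70*l^2 + 60*l + z^2*(21*l - 3) + z*(-42*l^2 - 71*l + 11) - 10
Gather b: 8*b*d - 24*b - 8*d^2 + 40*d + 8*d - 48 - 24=b*(8*d - 24) - 8*d^2 + 48*d - 72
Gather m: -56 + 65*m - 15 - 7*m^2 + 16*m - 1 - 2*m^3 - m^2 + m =-2*m^3 - 8*m^2 + 82*m - 72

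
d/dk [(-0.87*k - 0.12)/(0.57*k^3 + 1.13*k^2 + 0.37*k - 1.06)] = (0.9918*k^3 + 1.1883*k^2 + 0.2712*k + 0.9666)/(0.3249*k^6 + 1.2882*k^5 + 1.6987*k^4 - 0.3722*k^3 - 2.2587*k^2 - 0.7844*k + 1.1236)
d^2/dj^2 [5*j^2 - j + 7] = 10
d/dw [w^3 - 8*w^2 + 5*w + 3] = 3*w^2 - 16*w + 5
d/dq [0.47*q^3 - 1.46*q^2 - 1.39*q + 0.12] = 1.41*q^2 - 2.92*q - 1.39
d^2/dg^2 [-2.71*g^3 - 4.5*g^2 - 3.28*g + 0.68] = -16.26*g - 9.0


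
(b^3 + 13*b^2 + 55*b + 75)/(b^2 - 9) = (b^2 + 10*b + 25)/(b - 3)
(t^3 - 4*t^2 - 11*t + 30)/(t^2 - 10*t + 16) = (t^2 - 2*t - 15)/(t - 8)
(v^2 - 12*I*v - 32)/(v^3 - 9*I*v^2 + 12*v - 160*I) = (v - 4*I)/(v^2 - I*v + 20)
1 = 1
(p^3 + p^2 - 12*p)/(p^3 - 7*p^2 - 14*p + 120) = p*(p - 3)/(p^2 - 11*p + 30)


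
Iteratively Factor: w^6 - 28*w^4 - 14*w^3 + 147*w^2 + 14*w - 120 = (w + 4)*(w^5 - 4*w^4 - 12*w^3 + 34*w^2 + 11*w - 30) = (w + 3)*(w + 4)*(w^4 - 7*w^3 + 9*w^2 + 7*w - 10) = (w - 2)*(w + 3)*(w + 4)*(w^3 - 5*w^2 - w + 5) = (w - 2)*(w - 1)*(w + 3)*(w + 4)*(w^2 - 4*w - 5) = (w - 5)*(w - 2)*(w - 1)*(w + 3)*(w + 4)*(w + 1)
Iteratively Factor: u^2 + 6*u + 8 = (u + 2)*(u + 4)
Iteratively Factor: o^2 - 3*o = (o)*(o - 3)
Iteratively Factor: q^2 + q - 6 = (q - 2)*(q + 3)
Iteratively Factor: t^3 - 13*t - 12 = (t - 4)*(t^2 + 4*t + 3) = (t - 4)*(t + 3)*(t + 1)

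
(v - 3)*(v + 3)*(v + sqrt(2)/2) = v^3 + sqrt(2)*v^2/2 - 9*v - 9*sqrt(2)/2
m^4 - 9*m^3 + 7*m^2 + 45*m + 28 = (m - 7)*(m - 4)*(m + 1)^2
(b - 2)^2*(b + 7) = b^3 + 3*b^2 - 24*b + 28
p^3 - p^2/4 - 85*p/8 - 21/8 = (p - 7/2)*(p + 1/4)*(p + 3)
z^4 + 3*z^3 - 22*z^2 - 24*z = z*(z - 4)*(z + 1)*(z + 6)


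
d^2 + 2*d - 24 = (d - 4)*(d + 6)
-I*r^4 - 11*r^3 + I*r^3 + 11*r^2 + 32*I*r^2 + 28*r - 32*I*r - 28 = (r - 7*I)*(r - 2*I)^2*(-I*r + I)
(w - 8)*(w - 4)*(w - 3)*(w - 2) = w^4 - 17*w^3 + 98*w^2 - 232*w + 192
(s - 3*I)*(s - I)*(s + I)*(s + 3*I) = s^4 + 10*s^2 + 9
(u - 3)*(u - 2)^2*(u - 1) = u^4 - 8*u^3 + 23*u^2 - 28*u + 12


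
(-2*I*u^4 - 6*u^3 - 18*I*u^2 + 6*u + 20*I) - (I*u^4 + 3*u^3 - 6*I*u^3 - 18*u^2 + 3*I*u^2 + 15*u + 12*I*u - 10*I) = -3*I*u^4 - 9*u^3 + 6*I*u^3 + 18*u^2 - 21*I*u^2 - 9*u - 12*I*u + 30*I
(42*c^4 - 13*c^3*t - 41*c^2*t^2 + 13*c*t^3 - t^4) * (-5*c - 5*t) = -210*c^5 - 145*c^4*t + 270*c^3*t^2 + 140*c^2*t^3 - 60*c*t^4 + 5*t^5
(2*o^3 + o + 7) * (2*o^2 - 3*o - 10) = 4*o^5 - 6*o^4 - 18*o^3 + 11*o^2 - 31*o - 70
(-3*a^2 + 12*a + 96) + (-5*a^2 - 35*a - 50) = -8*a^2 - 23*a + 46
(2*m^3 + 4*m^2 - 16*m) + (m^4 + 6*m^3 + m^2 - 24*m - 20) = m^4 + 8*m^3 + 5*m^2 - 40*m - 20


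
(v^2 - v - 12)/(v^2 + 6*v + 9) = (v - 4)/(v + 3)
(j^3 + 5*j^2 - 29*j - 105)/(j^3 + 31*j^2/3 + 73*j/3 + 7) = 3*(j - 5)/(3*j + 1)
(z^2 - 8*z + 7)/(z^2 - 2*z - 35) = (z - 1)/(z + 5)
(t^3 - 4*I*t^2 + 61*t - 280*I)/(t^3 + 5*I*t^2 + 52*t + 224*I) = (t - 5*I)/(t + 4*I)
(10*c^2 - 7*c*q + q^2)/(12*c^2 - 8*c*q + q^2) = (-5*c + q)/(-6*c + q)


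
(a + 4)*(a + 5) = a^2 + 9*a + 20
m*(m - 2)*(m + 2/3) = m^3 - 4*m^2/3 - 4*m/3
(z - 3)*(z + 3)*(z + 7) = z^3 + 7*z^2 - 9*z - 63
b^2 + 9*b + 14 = (b + 2)*(b + 7)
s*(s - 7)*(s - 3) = s^3 - 10*s^2 + 21*s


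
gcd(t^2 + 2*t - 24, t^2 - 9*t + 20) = t - 4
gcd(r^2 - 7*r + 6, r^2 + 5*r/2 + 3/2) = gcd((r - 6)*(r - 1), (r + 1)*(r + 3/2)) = 1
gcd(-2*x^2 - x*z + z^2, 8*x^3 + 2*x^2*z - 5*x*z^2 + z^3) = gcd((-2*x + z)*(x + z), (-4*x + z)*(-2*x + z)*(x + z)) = 2*x^2 + x*z - z^2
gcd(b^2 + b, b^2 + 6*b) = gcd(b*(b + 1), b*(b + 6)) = b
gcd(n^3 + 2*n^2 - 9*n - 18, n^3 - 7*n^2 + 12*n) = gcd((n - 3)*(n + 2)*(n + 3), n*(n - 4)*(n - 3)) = n - 3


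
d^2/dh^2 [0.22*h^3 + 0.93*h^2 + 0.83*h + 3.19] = 1.32*h + 1.86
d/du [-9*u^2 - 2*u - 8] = -18*u - 2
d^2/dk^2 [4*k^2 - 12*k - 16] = 8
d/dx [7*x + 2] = 7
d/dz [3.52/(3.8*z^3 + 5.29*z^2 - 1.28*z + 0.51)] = (-40.128*z^2 - 37.2416*z + 4.5056)/(3.8*z^3 + 5.29*z^2 - 1.28*z + 0.51)^2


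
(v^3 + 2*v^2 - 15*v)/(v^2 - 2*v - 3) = v*(v + 5)/(v + 1)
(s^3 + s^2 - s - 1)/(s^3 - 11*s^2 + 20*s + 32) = (s^2 - 1)/(s^2 - 12*s + 32)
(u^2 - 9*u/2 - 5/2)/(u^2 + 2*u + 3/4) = 2*(u - 5)/(2*u + 3)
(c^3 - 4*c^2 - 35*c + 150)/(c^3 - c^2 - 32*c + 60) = (c - 5)/(c - 2)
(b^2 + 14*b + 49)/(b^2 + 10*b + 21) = (b + 7)/(b + 3)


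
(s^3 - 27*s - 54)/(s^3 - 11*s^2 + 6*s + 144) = (s + 3)/(s - 8)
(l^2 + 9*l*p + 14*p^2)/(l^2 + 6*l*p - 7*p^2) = (-l - 2*p)/(-l + p)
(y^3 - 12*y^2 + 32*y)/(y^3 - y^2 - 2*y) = (-y^2 + 12*y - 32)/(-y^2 + y + 2)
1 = 1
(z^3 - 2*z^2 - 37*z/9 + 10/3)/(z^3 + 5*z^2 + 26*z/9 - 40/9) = (z - 3)/(z + 4)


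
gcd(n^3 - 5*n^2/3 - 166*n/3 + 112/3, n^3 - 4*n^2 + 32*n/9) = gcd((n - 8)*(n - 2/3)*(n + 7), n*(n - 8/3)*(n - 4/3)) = 1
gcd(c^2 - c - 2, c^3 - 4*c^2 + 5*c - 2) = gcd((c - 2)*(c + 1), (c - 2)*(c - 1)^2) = c - 2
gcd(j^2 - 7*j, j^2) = j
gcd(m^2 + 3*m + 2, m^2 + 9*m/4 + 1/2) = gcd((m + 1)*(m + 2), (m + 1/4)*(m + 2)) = m + 2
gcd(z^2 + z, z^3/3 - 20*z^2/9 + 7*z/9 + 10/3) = z + 1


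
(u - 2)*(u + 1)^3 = u^4 + u^3 - 3*u^2 - 5*u - 2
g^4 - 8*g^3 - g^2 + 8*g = g*(g - 8)*(g - 1)*(g + 1)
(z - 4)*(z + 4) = z^2 - 16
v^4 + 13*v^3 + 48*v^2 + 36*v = v*(v + 1)*(v + 6)^2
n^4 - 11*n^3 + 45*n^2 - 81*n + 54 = (n - 3)^3*(n - 2)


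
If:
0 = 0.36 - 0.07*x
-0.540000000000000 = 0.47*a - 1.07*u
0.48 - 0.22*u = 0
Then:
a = 3.82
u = 2.18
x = 5.14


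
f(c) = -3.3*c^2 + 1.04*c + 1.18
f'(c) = 1.04 - 6.6*c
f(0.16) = 1.26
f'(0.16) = -0.02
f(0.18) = 1.26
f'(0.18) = -0.15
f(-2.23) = -17.55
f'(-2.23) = 15.76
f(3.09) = -27.12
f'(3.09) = -19.35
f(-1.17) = -4.55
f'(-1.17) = 8.76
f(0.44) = 1.00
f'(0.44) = -1.86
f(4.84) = -71.09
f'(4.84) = -30.90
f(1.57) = -5.32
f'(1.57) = -9.32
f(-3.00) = -31.64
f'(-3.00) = 20.84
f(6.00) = -111.38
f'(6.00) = -38.56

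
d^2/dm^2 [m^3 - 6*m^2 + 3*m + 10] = 6*m - 12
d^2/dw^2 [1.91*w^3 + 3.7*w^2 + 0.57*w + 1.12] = 11.46*w + 7.4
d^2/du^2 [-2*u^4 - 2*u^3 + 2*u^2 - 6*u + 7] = -24*u^2 - 12*u + 4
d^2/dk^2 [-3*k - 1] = 0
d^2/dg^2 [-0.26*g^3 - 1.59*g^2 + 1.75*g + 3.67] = -1.56*g - 3.18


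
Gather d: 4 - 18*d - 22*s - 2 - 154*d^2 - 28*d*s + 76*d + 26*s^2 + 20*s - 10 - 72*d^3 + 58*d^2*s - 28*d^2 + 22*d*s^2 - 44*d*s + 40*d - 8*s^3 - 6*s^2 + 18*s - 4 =-72*d^3 + d^2*(58*s - 182) + d*(22*s^2 - 72*s + 98) - 8*s^3 + 20*s^2 + 16*s - 12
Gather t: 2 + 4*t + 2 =4*t + 4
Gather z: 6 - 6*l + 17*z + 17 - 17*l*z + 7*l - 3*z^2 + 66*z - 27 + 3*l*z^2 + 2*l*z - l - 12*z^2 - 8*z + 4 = z^2*(3*l - 15) + z*(75 - 15*l)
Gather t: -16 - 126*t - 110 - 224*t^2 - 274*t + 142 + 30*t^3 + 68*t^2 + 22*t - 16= 30*t^3 - 156*t^2 - 378*t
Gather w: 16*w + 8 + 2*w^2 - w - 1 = 2*w^2 + 15*w + 7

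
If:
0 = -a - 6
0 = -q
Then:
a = -6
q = 0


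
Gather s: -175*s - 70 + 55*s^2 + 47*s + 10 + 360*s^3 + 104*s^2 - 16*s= 360*s^3 + 159*s^2 - 144*s - 60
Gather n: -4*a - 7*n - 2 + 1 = -4*a - 7*n - 1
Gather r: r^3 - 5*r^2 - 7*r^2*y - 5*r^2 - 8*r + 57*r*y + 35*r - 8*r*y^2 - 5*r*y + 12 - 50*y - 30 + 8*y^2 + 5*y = r^3 + r^2*(-7*y - 10) + r*(-8*y^2 + 52*y + 27) + 8*y^2 - 45*y - 18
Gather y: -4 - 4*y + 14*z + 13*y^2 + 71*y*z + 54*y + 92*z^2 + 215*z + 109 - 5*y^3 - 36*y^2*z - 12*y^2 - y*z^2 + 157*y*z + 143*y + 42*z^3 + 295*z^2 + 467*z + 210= -5*y^3 + y^2*(1 - 36*z) + y*(-z^2 + 228*z + 193) + 42*z^3 + 387*z^2 + 696*z + 315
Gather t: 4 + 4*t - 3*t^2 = -3*t^2 + 4*t + 4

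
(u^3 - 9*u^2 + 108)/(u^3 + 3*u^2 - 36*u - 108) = (u - 6)/(u + 6)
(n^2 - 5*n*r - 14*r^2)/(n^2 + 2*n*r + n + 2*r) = (n - 7*r)/(n + 1)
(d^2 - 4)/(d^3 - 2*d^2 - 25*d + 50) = (d + 2)/(d^2 - 25)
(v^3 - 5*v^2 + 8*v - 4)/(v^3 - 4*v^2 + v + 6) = (v^2 - 3*v + 2)/(v^2 - 2*v - 3)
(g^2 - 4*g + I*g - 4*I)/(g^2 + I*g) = (g - 4)/g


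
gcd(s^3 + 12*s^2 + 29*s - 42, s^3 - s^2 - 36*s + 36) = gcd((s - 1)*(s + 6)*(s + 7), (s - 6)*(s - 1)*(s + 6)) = s^2 + 5*s - 6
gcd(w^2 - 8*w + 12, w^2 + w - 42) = w - 6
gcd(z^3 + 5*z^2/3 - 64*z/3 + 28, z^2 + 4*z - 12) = z^2 + 4*z - 12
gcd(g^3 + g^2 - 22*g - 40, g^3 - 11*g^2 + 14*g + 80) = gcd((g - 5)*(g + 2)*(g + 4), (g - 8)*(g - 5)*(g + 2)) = g^2 - 3*g - 10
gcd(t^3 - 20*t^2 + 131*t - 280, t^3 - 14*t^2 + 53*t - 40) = t^2 - 13*t + 40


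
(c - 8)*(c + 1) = c^2 - 7*c - 8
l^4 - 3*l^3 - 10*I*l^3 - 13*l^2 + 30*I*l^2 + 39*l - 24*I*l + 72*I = (l - 3)*(l - 8*I)*(l - 3*I)*(l + I)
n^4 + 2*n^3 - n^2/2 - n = n*(n + 2)*(n - sqrt(2)/2)*(n + sqrt(2)/2)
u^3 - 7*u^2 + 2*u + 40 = (u - 5)*(u - 4)*(u + 2)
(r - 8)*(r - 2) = r^2 - 10*r + 16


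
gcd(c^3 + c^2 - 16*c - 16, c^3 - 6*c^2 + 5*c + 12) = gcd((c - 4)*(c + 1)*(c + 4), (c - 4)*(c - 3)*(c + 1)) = c^2 - 3*c - 4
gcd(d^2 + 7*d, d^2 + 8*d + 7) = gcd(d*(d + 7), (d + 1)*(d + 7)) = d + 7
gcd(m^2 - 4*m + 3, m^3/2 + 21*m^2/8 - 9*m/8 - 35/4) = 1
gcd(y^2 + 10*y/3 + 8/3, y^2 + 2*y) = y + 2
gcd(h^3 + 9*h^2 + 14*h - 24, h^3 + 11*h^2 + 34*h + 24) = h^2 + 10*h + 24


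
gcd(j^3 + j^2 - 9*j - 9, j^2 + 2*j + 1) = j + 1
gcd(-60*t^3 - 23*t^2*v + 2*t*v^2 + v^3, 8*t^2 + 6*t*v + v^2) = 4*t + v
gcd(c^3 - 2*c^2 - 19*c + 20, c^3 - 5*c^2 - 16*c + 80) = c^2 - c - 20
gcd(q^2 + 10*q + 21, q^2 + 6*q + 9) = q + 3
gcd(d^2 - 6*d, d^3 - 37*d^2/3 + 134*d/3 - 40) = d - 6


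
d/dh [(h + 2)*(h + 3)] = 2*h + 5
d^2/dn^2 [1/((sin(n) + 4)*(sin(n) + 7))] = (-4*sin(n)^4 - 33*sin(n)^3 - 3*sin(n)^2 + 374*sin(n) + 186)/((sin(n) + 4)^3*(sin(n) + 7)^3)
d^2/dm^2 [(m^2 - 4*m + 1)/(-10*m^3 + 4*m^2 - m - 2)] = 2*(-100*m^6 + 1200*m^5 - 1050*m^4 + 480*m^3 - 582*m^2 + 168*m - 21)/(1000*m^9 - 1200*m^8 + 780*m^7 + 296*m^6 - 402*m^5 + 204*m^4 + 73*m^3 - 42*m^2 + 12*m + 8)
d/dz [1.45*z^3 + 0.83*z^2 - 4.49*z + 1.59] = 4.35*z^2 + 1.66*z - 4.49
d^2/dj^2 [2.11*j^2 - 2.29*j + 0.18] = 4.22000000000000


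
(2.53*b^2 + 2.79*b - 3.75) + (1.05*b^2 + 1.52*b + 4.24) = 3.58*b^2 + 4.31*b + 0.49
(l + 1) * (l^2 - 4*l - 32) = l^3 - 3*l^2 - 36*l - 32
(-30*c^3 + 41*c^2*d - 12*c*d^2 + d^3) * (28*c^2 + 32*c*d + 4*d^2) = -840*c^5 + 188*c^4*d + 856*c^3*d^2 - 192*c^2*d^3 - 16*c*d^4 + 4*d^5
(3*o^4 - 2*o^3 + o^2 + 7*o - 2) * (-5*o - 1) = -15*o^5 + 7*o^4 - 3*o^3 - 36*o^2 + 3*o + 2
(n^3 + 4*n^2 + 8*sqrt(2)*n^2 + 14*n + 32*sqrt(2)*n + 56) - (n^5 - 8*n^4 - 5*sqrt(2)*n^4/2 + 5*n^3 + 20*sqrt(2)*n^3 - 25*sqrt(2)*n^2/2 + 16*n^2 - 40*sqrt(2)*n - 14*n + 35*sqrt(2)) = -n^5 + 5*sqrt(2)*n^4/2 + 8*n^4 - 20*sqrt(2)*n^3 - 4*n^3 - 12*n^2 + 41*sqrt(2)*n^2/2 + 28*n + 72*sqrt(2)*n - 35*sqrt(2) + 56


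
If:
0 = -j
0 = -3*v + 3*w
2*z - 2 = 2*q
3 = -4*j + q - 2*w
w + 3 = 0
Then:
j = 0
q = -3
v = -3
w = -3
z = -2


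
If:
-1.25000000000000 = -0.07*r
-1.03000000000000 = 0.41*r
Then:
No Solution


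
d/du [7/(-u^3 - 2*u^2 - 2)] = 7*u*(3*u + 4)/(u^3 + 2*u^2 + 2)^2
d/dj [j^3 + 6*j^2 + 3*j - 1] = 3*j^2 + 12*j + 3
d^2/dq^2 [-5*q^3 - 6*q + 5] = -30*q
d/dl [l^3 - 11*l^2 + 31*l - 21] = 3*l^2 - 22*l + 31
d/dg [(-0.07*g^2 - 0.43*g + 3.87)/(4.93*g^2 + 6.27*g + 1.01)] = (1.681*g^2 - 38.2996*g - 24.6992)/(24.3049*g^4 + 61.8222*g^3 + 49.2715*g^2 + 12.6654*g + 1.0201)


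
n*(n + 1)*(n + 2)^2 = n^4 + 5*n^3 + 8*n^2 + 4*n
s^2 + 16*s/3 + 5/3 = (s + 1/3)*(s + 5)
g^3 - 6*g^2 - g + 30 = (g - 5)*(g - 3)*(g + 2)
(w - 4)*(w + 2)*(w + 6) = w^3 + 4*w^2 - 20*w - 48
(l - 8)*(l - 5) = l^2 - 13*l + 40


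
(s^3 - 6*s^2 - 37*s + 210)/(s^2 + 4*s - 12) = (s^2 - 12*s + 35)/(s - 2)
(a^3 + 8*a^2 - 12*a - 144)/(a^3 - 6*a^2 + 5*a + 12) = (a^2 + 12*a + 36)/(a^2 - 2*a - 3)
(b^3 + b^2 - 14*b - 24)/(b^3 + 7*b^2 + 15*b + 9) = (b^2 - 2*b - 8)/(b^2 + 4*b + 3)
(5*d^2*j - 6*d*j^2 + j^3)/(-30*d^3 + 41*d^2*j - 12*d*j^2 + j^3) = -j/(6*d - j)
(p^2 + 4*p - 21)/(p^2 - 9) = (p + 7)/(p + 3)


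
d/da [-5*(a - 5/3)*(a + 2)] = -10*a - 5/3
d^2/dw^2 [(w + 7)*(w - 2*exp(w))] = -2*w*exp(w) - 18*exp(w) + 2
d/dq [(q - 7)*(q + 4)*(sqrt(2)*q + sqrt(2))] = sqrt(2)*(3*q^2 - 4*q - 31)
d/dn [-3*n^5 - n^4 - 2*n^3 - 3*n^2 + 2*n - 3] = -15*n^4 - 4*n^3 - 6*n^2 - 6*n + 2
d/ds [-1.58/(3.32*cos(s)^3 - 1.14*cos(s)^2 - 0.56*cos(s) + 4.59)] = (-15.7368*cos(s)^2 + 3.6024*cos(s) + 0.8848)*sin(s)/(3.32*cos(s)^3 - 1.14*cos(s)^2 - 0.56*cos(s) + 4.59)^2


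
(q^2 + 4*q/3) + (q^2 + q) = 2*q^2 + 7*q/3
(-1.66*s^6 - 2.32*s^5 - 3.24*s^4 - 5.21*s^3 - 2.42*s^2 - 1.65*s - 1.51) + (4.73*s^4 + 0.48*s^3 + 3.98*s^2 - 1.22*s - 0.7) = -1.66*s^6 - 2.32*s^5 + 1.49*s^4 - 4.73*s^3 + 1.56*s^2 - 2.87*s - 2.21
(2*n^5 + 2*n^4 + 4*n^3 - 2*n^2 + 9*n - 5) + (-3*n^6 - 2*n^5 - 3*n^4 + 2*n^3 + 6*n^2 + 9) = -3*n^6 - n^4 + 6*n^3 + 4*n^2 + 9*n + 4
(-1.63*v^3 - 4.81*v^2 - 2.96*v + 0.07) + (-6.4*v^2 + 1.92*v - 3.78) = -1.63*v^3 - 11.21*v^2 - 1.04*v - 3.71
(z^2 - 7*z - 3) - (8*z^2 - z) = -7*z^2 - 6*z - 3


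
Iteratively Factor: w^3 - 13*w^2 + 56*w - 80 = (w - 4)*(w^2 - 9*w + 20) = (w - 5)*(w - 4)*(w - 4)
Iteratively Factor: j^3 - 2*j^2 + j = (j - 1)*(j^2 - j) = (j - 1)^2*(j)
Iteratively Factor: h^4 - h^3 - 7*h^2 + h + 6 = (h + 1)*(h^3 - 2*h^2 - 5*h + 6) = (h + 1)*(h + 2)*(h^2 - 4*h + 3) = (h - 1)*(h + 1)*(h + 2)*(h - 3)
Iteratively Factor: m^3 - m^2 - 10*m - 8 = (m + 2)*(m^2 - 3*m - 4) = (m + 1)*(m + 2)*(m - 4)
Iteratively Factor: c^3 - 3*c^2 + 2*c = (c - 2)*(c^2 - c) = c*(c - 2)*(c - 1)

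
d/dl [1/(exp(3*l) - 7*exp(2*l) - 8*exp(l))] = (-3*exp(2*l) + 14*exp(l) + 8)*exp(-l)/(-exp(2*l) + 7*exp(l) + 8)^2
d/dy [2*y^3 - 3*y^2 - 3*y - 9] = 6*y^2 - 6*y - 3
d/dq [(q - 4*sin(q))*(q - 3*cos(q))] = (q - 4*sin(q))*(3*sin(q) + 1) - (q - 3*cos(q))*(4*cos(q) - 1)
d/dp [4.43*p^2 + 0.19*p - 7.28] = 8.86*p + 0.19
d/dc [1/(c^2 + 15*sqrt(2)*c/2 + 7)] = 2*(-4*c - 15*sqrt(2))/(2*c^2 + 15*sqrt(2)*c + 14)^2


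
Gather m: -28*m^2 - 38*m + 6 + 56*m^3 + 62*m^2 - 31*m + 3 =56*m^3 + 34*m^2 - 69*m + 9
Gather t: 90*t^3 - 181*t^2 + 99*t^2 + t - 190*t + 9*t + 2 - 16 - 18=90*t^3 - 82*t^2 - 180*t - 32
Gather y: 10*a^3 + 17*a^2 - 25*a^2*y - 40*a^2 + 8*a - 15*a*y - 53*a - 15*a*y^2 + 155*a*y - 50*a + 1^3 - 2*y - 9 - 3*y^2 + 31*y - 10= 10*a^3 - 23*a^2 - 95*a + y^2*(-15*a - 3) + y*(-25*a^2 + 140*a + 29) - 18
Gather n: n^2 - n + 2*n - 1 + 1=n^2 + n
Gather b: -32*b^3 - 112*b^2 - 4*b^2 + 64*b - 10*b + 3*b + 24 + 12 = -32*b^3 - 116*b^2 + 57*b + 36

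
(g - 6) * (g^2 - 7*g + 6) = g^3 - 13*g^2 + 48*g - 36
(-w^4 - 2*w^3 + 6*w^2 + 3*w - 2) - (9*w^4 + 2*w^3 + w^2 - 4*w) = -10*w^4 - 4*w^3 + 5*w^2 + 7*w - 2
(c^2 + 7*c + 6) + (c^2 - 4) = 2*c^2 + 7*c + 2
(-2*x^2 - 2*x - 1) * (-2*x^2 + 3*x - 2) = 4*x^4 - 2*x^3 + x + 2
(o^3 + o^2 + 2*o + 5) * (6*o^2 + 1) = 6*o^5 + 6*o^4 + 13*o^3 + 31*o^2 + 2*o + 5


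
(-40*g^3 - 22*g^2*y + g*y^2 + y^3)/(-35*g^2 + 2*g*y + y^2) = (8*g^2 + 6*g*y + y^2)/(7*g + y)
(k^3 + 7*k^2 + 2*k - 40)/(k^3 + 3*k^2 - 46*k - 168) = (k^2 + 3*k - 10)/(k^2 - k - 42)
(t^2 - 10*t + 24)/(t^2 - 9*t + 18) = (t - 4)/(t - 3)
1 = 1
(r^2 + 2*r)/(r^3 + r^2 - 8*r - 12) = r/(r^2 - r - 6)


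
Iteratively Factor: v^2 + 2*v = (v + 2)*(v)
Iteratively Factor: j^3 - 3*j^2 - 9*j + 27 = (j - 3)*(j^2 - 9) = (j - 3)^2*(j + 3)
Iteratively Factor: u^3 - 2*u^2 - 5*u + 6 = (u - 1)*(u^2 - u - 6) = (u - 1)*(u + 2)*(u - 3)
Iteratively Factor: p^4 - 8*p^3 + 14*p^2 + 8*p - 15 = (p + 1)*(p^3 - 9*p^2 + 23*p - 15) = (p - 5)*(p + 1)*(p^2 - 4*p + 3) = (p - 5)*(p - 3)*(p + 1)*(p - 1)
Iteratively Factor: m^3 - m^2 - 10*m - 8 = (m + 2)*(m^2 - 3*m - 4) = (m + 1)*(m + 2)*(m - 4)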